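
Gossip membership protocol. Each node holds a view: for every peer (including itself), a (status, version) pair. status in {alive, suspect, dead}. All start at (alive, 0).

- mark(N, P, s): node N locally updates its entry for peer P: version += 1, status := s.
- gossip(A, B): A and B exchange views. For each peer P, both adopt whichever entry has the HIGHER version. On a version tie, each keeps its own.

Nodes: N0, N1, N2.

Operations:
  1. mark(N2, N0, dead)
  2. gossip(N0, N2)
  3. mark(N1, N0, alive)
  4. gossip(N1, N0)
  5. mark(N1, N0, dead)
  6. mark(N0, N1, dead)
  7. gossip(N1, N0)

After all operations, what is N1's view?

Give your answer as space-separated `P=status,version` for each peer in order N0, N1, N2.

Answer: N0=dead,2 N1=dead,1 N2=alive,0

Derivation:
Op 1: N2 marks N0=dead -> (dead,v1)
Op 2: gossip N0<->N2 -> N0.N0=(dead,v1) N0.N1=(alive,v0) N0.N2=(alive,v0) | N2.N0=(dead,v1) N2.N1=(alive,v0) N2.N2=(alive,v0)
Op 3: N1 marks N0=alive -> (alive,v1)
Op 4: gossip N1<->N0 -> N1.N0=(alive,v1) N1.N1=(alive,v0) N1.N2=(alive,v0) | N0.N0=(dead,v1) N0.N1=(alive,v0) N0.N2=(alive,v0)
Op 5: N1 marks N0=dead -> (dead,v2)
Op 6: N0 marks N1=dead -> (dead,v1)
Op 7: gossip N1<->N0 -> N1.N0=(dead,v2) N1.N1=(dead,v1) N1.N2=(alive,v0) | N0.N0=(dead,v2) N0.N1=(dead,v1) N0.N2=(alive,v0)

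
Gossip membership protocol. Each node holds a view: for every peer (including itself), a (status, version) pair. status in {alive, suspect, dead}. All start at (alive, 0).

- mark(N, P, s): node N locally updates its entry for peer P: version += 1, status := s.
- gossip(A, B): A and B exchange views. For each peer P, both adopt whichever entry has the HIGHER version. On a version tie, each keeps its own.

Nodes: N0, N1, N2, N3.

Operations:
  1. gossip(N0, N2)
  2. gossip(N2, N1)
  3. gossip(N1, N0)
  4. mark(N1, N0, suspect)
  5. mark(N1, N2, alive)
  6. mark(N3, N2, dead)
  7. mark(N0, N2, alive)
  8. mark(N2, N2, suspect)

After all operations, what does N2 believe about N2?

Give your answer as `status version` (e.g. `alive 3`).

Answer: suspect 1

Derivation:
Op 1: gossip N0<->N2 -> N0.N0=(alive,v0) N0.N1=(alive,v0) N0.N2=(alive,v0) N0.N3=(alive,v0) | N2.N0=(alive,v0) N2.N1=(alive,v0) N2.N2=(alive,v0) N2.N3=(alive,v0)
Op 2: gossip N2<->N1 -> N2.N0=(alive,v0) N2.N1=(alive,v0) N2.N2=(alive,v0) N2.N3=(alive,v0) | N1.N0=(alive,v0) N1.N1=(alive,v0) N1.N2=(alive,v0) N1.N3=(alive,v0)
Op 3: gossip N1<->N0 -> N1.N0=(alive,v0) N1.N1=(alive,v0) N1.N2=(alive,v0) N1.N3=(alive,v0) | N0.N0=(alive,v0) N0.N1=(alive,v0) N0.N2=(alive,v0) N0.N3=(alive,v0)
Op 4: N1 marks N0=suspect -> (suspect,v1)
Op 5: N1 marks N2=alive -> (alive,v1)
Op 6: N3 marks N2=dead -> (dead,v1)
Op 7: N0 marks N2=alive -> (alive,v1)
Op 8: N2 marks N2=suspect -> (suspect,v1)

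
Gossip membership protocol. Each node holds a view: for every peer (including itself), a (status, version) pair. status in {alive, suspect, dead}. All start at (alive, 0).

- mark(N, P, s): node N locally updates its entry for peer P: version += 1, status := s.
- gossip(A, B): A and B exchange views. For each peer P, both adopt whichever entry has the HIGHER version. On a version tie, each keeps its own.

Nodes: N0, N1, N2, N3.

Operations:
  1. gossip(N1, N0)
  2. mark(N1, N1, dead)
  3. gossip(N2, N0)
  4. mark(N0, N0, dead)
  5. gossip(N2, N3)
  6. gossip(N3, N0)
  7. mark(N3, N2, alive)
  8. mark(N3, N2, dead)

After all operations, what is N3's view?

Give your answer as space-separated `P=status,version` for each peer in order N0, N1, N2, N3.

Op 1: gossip N1<->N0 -> N1.N0=(alive,v0) N1.N1=(alive,v0) N1.N2=(alive,v0) N1.N3=(alive,v0) | N0.N0=(alive,v0) N0.N1=(alive,v0) N0.N2=(alive,v0) N0.N3=(alive,v0)
Op 2: N1 marks N1=dead -> (dead,v1)
Op 3: gossip N2<->N0 -> N2.N0=(alive,v0) N2.N1=(alive,v0) N2.N2=(alive,v0) N2.N3=(alive,v0) | N0.N0=(alive,v0) N0.N1=(alive,v0) N0.N2=(alive,v0) N0.N3=(alive,v0)
Op 4: N0 marks N0=dead -> (dead,v1)
Op 5: gossip N2<->N3 -> N2.N0=(alive,v0) N2.N1=(alive,v0) N2.N2=(alive,v0) N2.N3=(alive,v0) | N3.N0=(alive,v0) N3.N1=(alive,v0) N3.N2=(alive,v0) N3.N3=(alive,v0)
Op 6: gossip N3<->N0 -> N3.N0=(dead,v1) N3.N1=(alive,v0) N3.N2=(alive,v0) N3.N3=(alive,v0) | N0.N0=(dead,v1) N0.N1=(alive,v0) N0.N2=(alive,v0) N0.N3=(alive,v0)
Op 7: N3 marks N2=alive -> (alive,v1)
Op 8: N3 marks N2=dead -> (dead,v2)

Answer: N0=dead,1 N1=alive,0 N2=dead,2 N3=alive,0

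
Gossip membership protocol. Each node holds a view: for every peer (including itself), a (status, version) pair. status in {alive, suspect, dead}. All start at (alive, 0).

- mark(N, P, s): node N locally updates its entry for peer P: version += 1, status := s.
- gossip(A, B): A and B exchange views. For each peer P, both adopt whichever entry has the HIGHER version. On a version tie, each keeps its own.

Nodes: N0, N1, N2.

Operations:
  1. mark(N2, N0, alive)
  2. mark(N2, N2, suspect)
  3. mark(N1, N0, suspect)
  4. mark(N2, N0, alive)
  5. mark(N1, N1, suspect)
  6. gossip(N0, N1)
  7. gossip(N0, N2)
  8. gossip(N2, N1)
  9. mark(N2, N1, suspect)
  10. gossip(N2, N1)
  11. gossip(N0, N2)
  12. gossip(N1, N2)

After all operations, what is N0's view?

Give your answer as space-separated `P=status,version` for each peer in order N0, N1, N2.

Answer: N0=alive,2 N1=suspect,2 N2=suspect,1

Derivation:
Op 1: N2 marks N0=alive -> (alive,v1)
Op 2: N2 marks N2=suspect -> (suspect,v1)
Op 3: N1 marks N0=suspect -> (suspect,v1)
Op 4: N2 marks N0=alive -> (alive,v2)
Op 5: N1 marks N1=suspect -> (suspect,v1)
Op 6: gossip N0<->N1 -> N0.N0=(suspect,v1) N0.N1=(suspect,v1) N0.N2=(alive,v0) | N1.N0=(suspect,v1) N1.N1=(suspect,v1) N1.N2=(alive,v0)
Op 7: gossip N0<->N2 -> N0.N0=(alive,v2) N0.N1=(suspect,v1) N0.N2=(suspect,v1) | N2.N0=(alive,v2) N2.N1=(suspect,v1) N2.N2=(suspect,v1)
Op 8: gossip N2<->N1 -> N2.N0=(alive,v2) N2.N1=(suspect,v1) N2.N2=(suspect,v1) | N1.N0=(alive,v2) N1.N1=(suspect,v1) N1.N2=(suspect,v1)
Op 9: N2 marks N1=suspect -> (suspect,v2)
Op 10: gossip N2<->N1 -> N2.N0=(alive,v2) N2.N1=(suspect,v2) N2.N2=(suspect,v1) | N1.N0=(alive,v2) N1.N1=(suspect,v2) N1.N2=(suspect,v1)
Op 11: gossip N0<->N2 -> N0.N0=(alive,v2) N0.N1=(suspect,v2) N0.N2=(suspect,v1) | N2.N0=(alive,v2) N2.N1=(suspect,v2) N2.N2=(suspect,v1)
Op 12: gossip N1<->N2 -> N1.N0=(alive,v2) N1.N1=(suspect,v2) N1.N2=(suspect,v1) | N2.N0=(alive,v2) N2.N1=(suspect,v2) N2.N2=(suspect,v1)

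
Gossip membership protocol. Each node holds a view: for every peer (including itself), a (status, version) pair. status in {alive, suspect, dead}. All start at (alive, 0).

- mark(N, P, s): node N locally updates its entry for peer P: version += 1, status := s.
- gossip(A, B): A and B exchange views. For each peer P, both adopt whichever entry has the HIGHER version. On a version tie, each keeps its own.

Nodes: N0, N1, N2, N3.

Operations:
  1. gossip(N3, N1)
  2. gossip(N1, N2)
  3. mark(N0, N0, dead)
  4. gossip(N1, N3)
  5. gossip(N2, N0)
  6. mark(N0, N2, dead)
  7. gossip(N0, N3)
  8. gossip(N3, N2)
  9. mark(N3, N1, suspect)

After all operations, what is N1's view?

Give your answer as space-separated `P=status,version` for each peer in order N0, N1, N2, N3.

Op 1: gossip N3<->N1 -> N3.N0=(alive,v0) N3.N1=(alive,v0) N3.N2=(alive,v0) N3.N3=(alive,v0) | N1.N0=(alive,v0) N1.N1=(alive,v0) N1.N2=(alive,v0) N1.N3=(alive,v0)
Op 2: gossip N1<->N2 -> N1.N0=(alive,v0) N1.N1=(alive,v0) N1.N2=(alive,v0) N1.N3=(alive,v0) | N2.N0=(alive,v0) N2.N1=(alive,v0) N2.N2=(alive,v0) N2.N3=(alive,v0)
Op 3: N0 marks N0=dead -> (dead,v1)
Op 4: gossip N1<->N3 -> N1.N0=(alive,v0) N1.N1=(alive,v0) N1.N2=(alive,v0) N1.N3=(alive,v0) | N3.N0=(alive,v0) N3.N1=(alive,v0) N3.N2=(alive,v0) N3.N3=(alive,v0)
Op 5: gossip N2<->N0 -> N2.N0=(dead,v1) N2.N1=(alive,v0) N2.N2=(alive,v0) N2.N3=(alive,v0) | N0.N0=(dead,v1) N0.N1=(alive,v0) N0.N2=(alive,v0) N0.N3=(alive,v0)
Op 6: N0 marks N2=dead -> (dead,v1)
Op 7: gossip N0<->N3 -> N0.N0=(dead,v1) N0.N1=(alive,v0) N0.N2=(dead,v1) N0.N3=(alive,v0) | N3.N0=(dead,v1) N3.N1=(alive,v0) N3.N2=(dead,v1) N3.N3=(alive,v0)
Op 8: gossip N3<->N2 -> N3.N0=(dead,v1) N3.N1=(alive,v0) N3.N2=(dead,v1) N3.N3=(alive,v0) | N2.N0=(dead,v1) N2.N1=(alive,v0) N2.N2=(dead,v1) N2.N3=(alive,v0)
Op 9: N3 marks N1=suspect -> (suspect,v1)

Answer: N0=alive,0 N1=alive,0 N2=alive,0 N3=alive,0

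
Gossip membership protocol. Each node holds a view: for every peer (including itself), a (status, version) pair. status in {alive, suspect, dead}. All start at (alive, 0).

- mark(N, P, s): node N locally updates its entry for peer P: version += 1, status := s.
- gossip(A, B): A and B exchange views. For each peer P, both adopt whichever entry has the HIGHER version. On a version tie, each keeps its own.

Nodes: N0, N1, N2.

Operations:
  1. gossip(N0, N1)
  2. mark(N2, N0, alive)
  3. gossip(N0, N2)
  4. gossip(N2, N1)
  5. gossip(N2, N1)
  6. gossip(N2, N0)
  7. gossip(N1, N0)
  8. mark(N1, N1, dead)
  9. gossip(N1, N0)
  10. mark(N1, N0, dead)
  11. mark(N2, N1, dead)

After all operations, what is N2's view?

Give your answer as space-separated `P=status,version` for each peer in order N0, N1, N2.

Op 1: gossip N0<->N1 -> N0.N0=(alive,v0) N0.N1=(alive,v0) N0.N2=(alive,v0) | N1.N0=(alive,v0) N1.N1=(alive,v0) N1.N2=(alive,v0)
Op 2: N2 marks N0=alive -> (alive,v1)
Op 3: gossip N0<->N2 -> N0.N0=(alive,v1) N0.N1=(alive,v0) N0.N2=(alive,v0) | N2.N0=(alive,v1) N2.N1=(alive,v0) N2.N2=(alive,v0)
Op 4: gossip N2<->N1 -> N2.N0=(alive,v1) N2.N1=(alive,v0) N2.N2=(alive,v0) | N1.N0=(alive,v1) N1.N1=(alive,v0) N1.N2=(alive,v0)
Op 5: gossip N2<->N1 -> N2.N0=(alive,v1) N2.N1=(alive,v0) N2.N2=(alive,v0) | N1.N0=(alive,v1) N1.N1=(alive,v0) N1.N2=(alive,v0)
Op 6: gossip N2<->N0 -> N2.N0=(alive,v1) N2.N1=(alive,v0) N2.N2=(alive,v0) | N0.N0=(alive,v1) N0.N1=(alive,v0) N0.N2=(alive,v0)
Op 7: gossip N1<->N0 -> N1.N0=(alive,v1) N1.N1=(alive,v0) N1.N2=(alive,v0) | N0.N0=(alive,v1) N0.N1=(alive,v0) N0.N2=(alive,v0)
Op 8: N1 marks N1=dead -> (dead,v1)
Op 9: gossip N1<->N0 -> N1.N0=(alive,v1) N1.N1=(dead,v1) N1.N2=(alive,v0) | N0.N0=(alive,v1) N0.N1=(dead,v1) N0.N2=(alive,v0)
Op 10: N1 marks N0=dead -> (dead,v2)
Op 11: N2 marks N1=dead -> (dead,v1)

Answer: N0=alive,1 N1=dead,1 N2=alive,0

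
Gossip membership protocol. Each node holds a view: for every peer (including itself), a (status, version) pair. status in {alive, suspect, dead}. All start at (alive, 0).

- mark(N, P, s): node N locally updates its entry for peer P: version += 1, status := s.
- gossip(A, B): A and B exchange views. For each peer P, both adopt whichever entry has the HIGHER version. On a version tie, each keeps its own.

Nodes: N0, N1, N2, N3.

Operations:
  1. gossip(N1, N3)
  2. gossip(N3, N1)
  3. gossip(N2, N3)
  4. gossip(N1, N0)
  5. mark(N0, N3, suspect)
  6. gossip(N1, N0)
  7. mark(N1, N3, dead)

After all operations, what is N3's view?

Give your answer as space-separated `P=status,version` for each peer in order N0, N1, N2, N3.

Op 1: gossip N1<->N3 -> N1.N0=(alive,v0) N1.N1=(alive,v0) N1.N2=(alive,v0) N1.N3=(alive,v0) | N3.N0=(alive,v0) N3.N1=(alive,v0) N3.N2=(alive,v0) N3.N3=(alive,v0)
Op 2: gossip N3<->N1 -> N3.N0=(alive,v0) N3.N1=(alive,v0) N3.N2=(alive,v0) N3.N3=(alive,v0) | N1.N0=(alive,v0) N1.N1=(alive,v0) N1.N2=(alive,v0) N1.N3=(alive,v0)
Op 3: gossip N2<->N3 -> N2.N0=(alive,v0) N2.N1=(alive,v0) N2.N2=(alive,v0) N2.N3=(alive,v0) | N3.N0=(alive,v0) N3.N1=(alive,v0) N3.N2=(alive,v0) N3.N3=(alive,v0)
Op 4: gossip N1<->N0 -> N1.N0=(alive,v0) N1.N1=(alive,v0) N1.N2=(alive,v0) N1.N3=(alive,v0) | N0.N0=(alive,v0) N0.N1=(alive,v0) N0.N2=(alive,v0) N0.N3=(alive,v0)
Op 5: N0 marks N3=suspect -> (suspect,v1)
Op 6: gossip N1<->N0 -> N1.N0=(alive,v0) N1.N1=(alive,v0) N1.N2=(alive,v0) N1.N3=(suspect,v1) | N0.N0=(alive,v0) N0.N1=(alive,v0) N0.N2=(alive,v0) N0.N3=(suspect,v1)
Op 7: N1 marks N3=dead -> (dead,v2)

Answer: N0=alive,0 N1=alive,0 N2=alive,0 N3=alive,0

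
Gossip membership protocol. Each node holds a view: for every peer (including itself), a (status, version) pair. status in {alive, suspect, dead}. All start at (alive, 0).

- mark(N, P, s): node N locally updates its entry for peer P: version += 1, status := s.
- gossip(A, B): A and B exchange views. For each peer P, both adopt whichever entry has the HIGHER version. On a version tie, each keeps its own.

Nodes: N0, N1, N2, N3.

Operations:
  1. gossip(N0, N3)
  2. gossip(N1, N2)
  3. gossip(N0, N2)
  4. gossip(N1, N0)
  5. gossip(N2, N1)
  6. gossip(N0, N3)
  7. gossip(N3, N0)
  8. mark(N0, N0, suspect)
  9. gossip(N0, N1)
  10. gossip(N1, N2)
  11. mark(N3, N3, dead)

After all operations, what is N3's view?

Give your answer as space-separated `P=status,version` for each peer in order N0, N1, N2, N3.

Answer: N0=alive,0 N1=alive,0 N2=alive,0 N3=dead,1

Derivation:
Op 1: gossip N0<->N3 -> N0.N0=(alive,v0) N0.N1=(alive,v0) N0.N2=(alive,v0) N0.N3=(alive,v0) | N3.N0=(alive,v0) N3.N1=(alive,v0) N3.N2=(alive,v0) N3.N3=(alive,v0)
Op 2: gossip N1<->N2 -> N1.N0=(alive,v0) N1.N1=(alive,v0) N1.N2=(alive,v0) N1.N3=(alive,v0) | N2.N0=(alive,v0) N2.N1=(alive,v0) N2.N2=(alive,v0) N2.N3=(alive,v0)
Op 3: gossip N0<->N2 -> N0.N0=(alive,v0) N0.N1=(alive,v0) N0.N2=(alive,v0) N0.N3=(alive,v0) | N2.N0=(alive,v0) N2.N1=(alive,v0) N2.N2=(alive,v0) N2.N3=(alive,v0)
Op 4: gossip N1<->N0 -> N1.N0=(alive,v0) N1.N1=(alive,v0) N1.N2=(alive,v0) N1.N3=(alive,v0) | N0.N0=(alive,v0) N0.N1=(alive,v0) N0.N2=(alive,v0) N0.N3=(alive,v0)
Op 5: gossip N2<->N1 -> N2.N0=(alive,v0) N2.N1=(alive,v0) N2.N2=(alive,v0) N2.N3=(alive,v0) | N1.N0=(alive,v0) N1.N1=(alive,v0) N1.N2=(alive,v0) N1.N3=(alive,v0)
Op 6: gossip N0<->N3 -> N0.N0=(alive,v0) N0.N1=(alive,v0) N0.N2=(alive,v0) N0.N3=(alive,v0) | N3.N0=(alive,v0) N3.N1=(alive,v0) N3.N2=(alive,v0) N3.N3=(alive,v0)
Op 7: gossip N3<->N0 -> N3.N0=(alive,v0) N3.N1=(alive,v0) N3.N2=(alive,v0) N3.N3=(alive,v0) | N0.N0=(alive,v0) N0.N1=(alive,v0) N0.N2=(alive,v0) N0.N3=(alive,v0)
Op 8: N0 marks N0=suspect -> (suspect,v1)
Op 9: gossip N0<->N1 -> N0.N0=(suspect,v1) N0.N1=(alive,v0) N0.N2=(alive,v0) N0.N3=(alive,v0) | N1.N0=(suspect,v1) N1.N1=(alive,v0) N1.N2=(alive,v0) N1.N3=(alive,v0)
Op 10: gossip N1<->N2 -> N1.N0=(suspect,v1) N1.N1=(alive,v0) N1.N2=(alive,v0) N1.N3=(alive,v0) | N2.N0=(suspect,v1) N2.N1=(alive,v0) N2.N2=(alive,v0) N2.N3=(alive,v0)
Op 11: N3 marks N3=dead -> (dead,v1)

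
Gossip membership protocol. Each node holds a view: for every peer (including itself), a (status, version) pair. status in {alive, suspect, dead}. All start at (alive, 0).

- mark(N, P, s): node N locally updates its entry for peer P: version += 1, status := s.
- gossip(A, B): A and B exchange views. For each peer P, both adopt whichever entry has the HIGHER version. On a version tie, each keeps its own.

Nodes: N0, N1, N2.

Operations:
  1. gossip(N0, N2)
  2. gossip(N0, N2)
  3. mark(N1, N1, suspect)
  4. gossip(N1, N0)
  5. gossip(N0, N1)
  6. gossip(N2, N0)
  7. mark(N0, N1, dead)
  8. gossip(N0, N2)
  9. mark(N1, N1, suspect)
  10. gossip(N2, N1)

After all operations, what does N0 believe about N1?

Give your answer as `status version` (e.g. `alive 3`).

Op 1: gossip N0<->N2 -> N0.N0=(alive,v0) N0.N1=(alive,v0) N0.N2=(alive,v0) | N2.N0=(alive,v0) N2.N1=(alive,v0) N2.N2=(alive,v0)
Op 2: gossip N0<->N2 -> N0.N0=(alive,v0) N0.N1=(alive,v0) N0.N2=(alive,v0) | N2.N0=(alive,v0) N2.N1=(alive,v0) N2.N2=(alive,v0)
Op 3: N1 marks N1=suspect -> (suspect,v1)
Op 4: gossip N1<->N0 -> N1.N0=(alive,v0) N1.N1=(suspect,v1) N1.N2=(alive,v0) | N0.N0=(alive,v0) N0.N1=(suspect,v1) N0.N2=(alive,v0)
Op 5: gossip N0<->N1 -> N0.N0=(alive,v0) N0.N1=(suspect,v1) N0.N2=(alive,v0) | N1.N0=(alive,v0) N1.N1=(suspect,v1) N1.N2=(alive,v0)
Op 6: gossip N2<->N0 -> N2.N0=(alive,v0) N2.N1=(suspect,v1) N2.N2=(alive,v0) | N0.N0=(alive,v0) N0.N1=(suspect,v1) N0.N2=(alive,v0)
Op 7: N0 marks N1=dead -> (dead,v2)
Op 8: gossip N0<->N2 -> N0.N0=(alive,v0) N0.N1=(dead,v2) N0.N2=(alive,v0) | N2.N0=(alive,v0) N2.N1=(dead,v2) N2.N2=(alive,v0)
Op 9: N1 marks N1=suspect -> (suspect,v2)
Op 10: gossip N2<->N1 -> N2.N0=(alive,v0) N2.N1=(dead,v2) N2.N2=(alive,v0) | N1.N0=(alive,v0) N1.N1=(suspect,v2) N1.N2=(alive,v0)

Answer: dead 2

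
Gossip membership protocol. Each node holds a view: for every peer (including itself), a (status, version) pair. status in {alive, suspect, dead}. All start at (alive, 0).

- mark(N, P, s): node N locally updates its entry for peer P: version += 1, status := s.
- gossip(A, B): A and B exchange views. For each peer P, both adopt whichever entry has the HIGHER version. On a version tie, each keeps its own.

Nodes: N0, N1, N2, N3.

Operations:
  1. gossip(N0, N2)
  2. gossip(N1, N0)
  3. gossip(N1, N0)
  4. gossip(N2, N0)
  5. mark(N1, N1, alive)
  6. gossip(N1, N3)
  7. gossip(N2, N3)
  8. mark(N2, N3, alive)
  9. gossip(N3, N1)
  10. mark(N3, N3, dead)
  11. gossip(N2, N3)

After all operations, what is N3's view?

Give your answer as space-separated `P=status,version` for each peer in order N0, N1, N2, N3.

Answer: N0=alive,0 N1=alive,1 N2=alive,0 N3=dead,1

Derivation:
Op 1: gossip N0<->N2 -> N0.N0=(alive,v0) N0.N1=(alive,v0) N0.N2=(alive,v0) N0.N3=(alive,v0) | N2.N0=(alive,v0) N2.N1=(alive,v0) N2.N2=(alive,v0) N2.N3=(alive,v0)
Op 2: gossip N1<->N0 -> N1.N0=(alive,v0) N1.N1=(alive,v0) N1.N2=(alive,v0) N1.N3=(alive,v0) | N0.N0=(alive,v0) N0.N1=(alive,v0) N0.N2=(alive,v0) N0.N3=(alive,v0)
Op 3: gossip N1<->N0 -> N1.N0=(alive,v0) N1.N1=(alive,v0) N1.N2=(alive,v0) N1.N3=(alive,v0) | N0.N0=(alive,v0) N0.N1=(alive,v0) N0.N2=(alive,v0) N0.N3=(alive,v0)
Op 4: gossip N2<->N0 -> N2.N0=(alive,v0) N2.N1=(alive,v0) N2.N2=(alive,v0) N2.N3=(alive,v0) | N0.N0=(alive,v0) N0.N1=(alive,v0) N0.N2=(alive,v0) N0.N3=(alive,v0)
Op 5: N1 marks N1=alive -> (alive,v1)
Op 6: gossip N1<->N3 -> N1.N0=(alive,v0) N1.N1=(alive,v1) N1.N2=(alive,v0) N1.N3=(alive,v0) | N3.N0=(alive,v0) N3.N1=(alive,v1) N3.N2=(alive,v0) N3.N3=(alive,v0)
Op 7: gossip N2<->N3 -> N2.N0=(alive,v0) N2.N1=(alive,v1) N2.N2=(alive,v0) N2.N3=(alive,v0) | N3.N0=(alive,v0) N3.N1=(alive,v1) N3.N2=(alive,v0) N3.N3=(alive,v0)
Op 8: N2 marks N3=alive -> (alive,v1)
Op 9: gossip N3<->N1 -> N3.N0=(alive,v0) N3.N1=(alive,v1) N3.N2=(alive,v0) N3.N3=(alive,v0) | N1.N0=(alive,v0) N1.N1=(alive,v1) N1.N2=(alive,v0) N1.N3=(alive,v0)
Op 10: N3 marks N3=dead -> (dead,v1)
Op 11: gossip N2<->N3 -> N2.N0=(alive,v0) N2.N1=(alive,v1) N2.N2=(alive,v0) N2.N3=(alive,v1) | N3.N0=(alive,v0) N3.N1=(alive,v1) N3.N2=(alive,v0) N3.N3=(dead,v1)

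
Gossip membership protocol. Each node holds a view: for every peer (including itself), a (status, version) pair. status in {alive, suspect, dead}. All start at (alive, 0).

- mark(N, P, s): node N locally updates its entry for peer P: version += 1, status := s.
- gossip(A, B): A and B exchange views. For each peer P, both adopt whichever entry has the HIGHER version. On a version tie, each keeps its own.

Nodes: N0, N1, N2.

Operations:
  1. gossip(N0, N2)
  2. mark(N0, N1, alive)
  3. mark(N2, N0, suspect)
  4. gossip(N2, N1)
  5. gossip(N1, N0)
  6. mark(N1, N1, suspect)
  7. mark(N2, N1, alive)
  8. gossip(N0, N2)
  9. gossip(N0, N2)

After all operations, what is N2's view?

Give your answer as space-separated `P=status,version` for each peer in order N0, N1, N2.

Answer: N0=suspect,1 N1=alive,1 N2=alive,0

Derivation:
Op 1: gossip N0<->N2 -> N0.N0=(alive,v0) N0.N1=(alive,v0) N0.N2=(alive,v0) | N2.N0=(alive,v0) N2.N1=(alive,v0) N2.N2=(alive,v0)
Op 2: N0 marks N1=alive -> (alive,v1)
Op 3: N2 marks N0=suspect -> (suspect,v1)
Op 4: gossip N2<->N1 -> N2.N0=(suspect,v1) N2.N1=(alive,v0) N2.N2=(alive,v0) | N1.N0=(suspect,v1) N1.N1=(alive,v0) N1.N2=(alive,v0)
Op 5: gossip N1<->N0 -> N1.N0=(suspect,v1) N1.N1=(alive,v1) N1.N2=(alive,v0) | N0.N0=(suspect,v1) N0.N1=(alive,v1) N0.N2=(alive,v0)
Op 6: N1 marks N1=suspect -> (suspect,v2)
Op 7: N2 marks N1=alive -> (alive,v1)
Op 8: gossip N0<->N2 -> N0.N0=(suspect,v1) N0.N1=(alive,v1) N0.N2=(alive,v0) | N2.N0=(suspect,v1) N2.N1=(alive,v1) N2.N2=(alive,v0)
Op 9: gossip N0<->N2 -> N0.N0=(suspect,v1) N0.N1=(alive,v1) N0.N2=(alive,v0) | N2.N0=(suspect,v1) N2.N1=(alive,v1) N2.N2=(alive,v0)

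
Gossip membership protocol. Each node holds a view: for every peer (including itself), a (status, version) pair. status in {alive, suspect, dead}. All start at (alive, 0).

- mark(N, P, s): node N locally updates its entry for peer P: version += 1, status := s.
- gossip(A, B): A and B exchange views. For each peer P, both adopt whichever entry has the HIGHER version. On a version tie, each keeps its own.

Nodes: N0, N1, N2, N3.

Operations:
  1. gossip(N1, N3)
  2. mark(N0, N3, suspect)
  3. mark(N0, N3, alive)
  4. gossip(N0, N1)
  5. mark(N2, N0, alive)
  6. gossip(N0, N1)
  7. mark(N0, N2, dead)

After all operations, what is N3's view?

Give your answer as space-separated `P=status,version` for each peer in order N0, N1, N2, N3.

Op 1: gossip N1<->N3 -> N1.N0=(alive,v0) N1.N1=(alive,v0) N1.N2=(alive,v0) N1.N3=(alive,v0) | N3.N0=(alive,v0) N3.N1=(alive,v0) N3.N2=(alive,v0) N3.N3=(alive,v0)
Op 2: N0 marks N3=suspect -> (suspect,v1)
Op 3: N0 marks N3=alive -> (alive,v2)
Op 4: gossip N0<->N1 -> N0.N0=(alive,v0) N0.N1=(alive,v0) N0.N2=(alive,v0) N0.N3=(alive,v2) | N1.N0=(alive,v0) N1.N1=(alive,v0) N1.N2=(alive,v0) N1.N3=(alive,v2)
Op 5: N2 marks N0=alive -> (alive,v1)
Op 6: gossip N0<->N1 -> N0.N0=(alive,v0) N0.N1=(alive,v0) N0.N2=(alive,v0) N0.N3=(alive,v2) | N1.N0=(alive,v0) N1.N1=(alive,v0) N1.N2=(alive,v0) N1.N3=(alive,v2)
Op 7: N0 marks N2=dead -> (dead,v1)

Answer: N0=alive,0 N1=alive,0 N2=alive,0 N3=alive,0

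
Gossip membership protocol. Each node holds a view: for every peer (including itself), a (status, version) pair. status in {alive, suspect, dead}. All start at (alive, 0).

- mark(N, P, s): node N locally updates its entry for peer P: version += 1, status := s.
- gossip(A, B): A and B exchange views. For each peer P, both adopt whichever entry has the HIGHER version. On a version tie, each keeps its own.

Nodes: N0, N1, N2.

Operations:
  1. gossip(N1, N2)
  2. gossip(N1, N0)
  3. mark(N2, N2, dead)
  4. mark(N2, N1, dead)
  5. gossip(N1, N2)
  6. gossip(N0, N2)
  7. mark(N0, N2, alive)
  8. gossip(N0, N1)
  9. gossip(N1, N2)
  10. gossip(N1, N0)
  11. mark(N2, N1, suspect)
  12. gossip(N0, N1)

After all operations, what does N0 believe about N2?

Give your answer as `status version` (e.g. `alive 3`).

Op 1: gossip N1<->N2 -> N1.N0=(alive,v0) N1.N1=(alive,v0) N1.N2=(alive,v0) | N2.N0=(alive,v0) N2.N1=(alive,v0) N2.N2=(alive,v0)
Op 2: gossip N1<->N0 -> N1.N0=(alive,v0) N1.N1=(alive,v0) N1.N2=(alive,v0) | N0.N0=(alive,v0) N0.N1=(alive,v0) N0.N2=(alive,v0)
Op 3: N2 marks N2=dead -> (dead,v1)
Op 4: N2 marks N1=dead -> (dead,v1)
Op 5: gossip N1<->N2 -> N1.N0=(alive,v0) N1.N1=(dead,v1) N1.N2=(dead,v1) | N2.N0=(alive,v0) N2.N1=(dead,v1) N2.N2=(dead,v1)
Op 6: gossip N0<->N2 -> N0.N0=(alive,v0) N0.N1=(dead,v1) N0.N2=(dead,v1) | N2.N0=(alive,v0) N2.N1=(dead,v1) N2.N2=(dead,v1)
Op 7: N0 marks N2=alive -> (alive,v2)
Op 8: gossip N0<->N1 -> N0.N0=(alive,v0) N0.N1=(dead,v1) N0.N2=(alive,v2) | N1.N0=(alive,v0) N1.N1=(dead,v1) N1.N2=(alive,v2)
Op 9: gossip N1<->N2 -> N1.N0=(alive,v0) N1.N1=(dead,v1) N1.N2=(alive,v2) | N2.N0=(alive,v0) N2.N1=(dead,v1) N2.N2=(alive,v2)
Op 10: gossip N1<->N0 -> N1.N0=(alive,v0) N1.N1=(dead,v1) N1.N2=(alive,v2) | N0.N0=(alive,v0) N0.N1=(dead,v1) N0.N2=(alive,v2)
Op 11: N2 marks N1=suspect -> (suspect,v2)
Op 12: gossip N0<->N1 -> N0.N0=(alive,v0) N0.N1=(dead,v1) N0.N2=(alive,v2) | N1.N0=(alive,v0) N1.N1=(dead,v1) N1.N2=(alive,v2)

Answer: alive 2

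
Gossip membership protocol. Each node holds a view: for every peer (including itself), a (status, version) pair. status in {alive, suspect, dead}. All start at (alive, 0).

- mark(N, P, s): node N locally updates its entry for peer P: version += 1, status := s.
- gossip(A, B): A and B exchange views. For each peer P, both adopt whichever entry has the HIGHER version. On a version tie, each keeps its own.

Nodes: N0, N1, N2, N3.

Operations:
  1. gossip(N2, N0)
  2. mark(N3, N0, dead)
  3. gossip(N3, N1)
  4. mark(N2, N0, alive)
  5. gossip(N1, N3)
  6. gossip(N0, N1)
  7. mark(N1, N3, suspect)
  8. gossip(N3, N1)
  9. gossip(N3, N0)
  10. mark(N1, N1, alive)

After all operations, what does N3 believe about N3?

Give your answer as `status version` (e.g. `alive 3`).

Op 1: gossip N2<->N0 -> N2.N0=(alive,v0) N2.N1=(alive,v0) N2.N2=(alive,v0) N2.N3=(alive,v0) | N0.N0=(alive,v0) N0.N1=(alive,v0) N0.N2=(alive,v0) N0.N3=(alive,v0)
Op 2: N3 marks N0=dead -> (dead,v1)
Op 3: gossip N3<->N1 -> N3.N0=(dead,v1) N3.N1=(alive,v0) N3.N2=(alive,v0) N3.N3=(alive,v0) | N1.N0=(dead,v1) N1.N1=(alive,v0) N1.N2=(alive,v0) N1.N3=(alive,v0)
Op 4: N2 marks N0=alive -> (alive,v1)
Op 5: gossip N1<->N3 -> N1.N0=(dead,v1) N1.N1=(alive,v0) N1.N2=(alive,v0) N1.N3=(alive,v0) | N3.N0=(dead,v1) N3.N1=(alive,v0) N3.N2=(alive,v0) N3.N3=(alive,v0)
Op 6: gossip N0<->N1 -> N0.N0=(dead,v1) N0.N1=(alive,v0) N0.N2=(alive,v0) N0.N3=(alive,v0) | N1.N0=(dead,v1) N1.N1=(alive,v0) N1.N2=(alive,v0) N1.N3=(alive,v0)
Op 7: N1 marks N3=suspect -> (suspect,v1)
Op 8: gossip N3<->N1 -> N3.N0=(dead,v1) N3.N1=(alive,v0) N3.N2=(alive,v0) N3.N3=(suspect,v1) | N1.N0=(dead,v1) N1.N1=(alive,v0) N1.N2=(alive,v0) N1.N3=(suspect,v1)
Op 9: gossip N3<->N0 -> N3.N0=(dead,v1) N3.N1=(alive,v0) N3.N2=(alive,v0) N3.N3=(suspect,v1) | N0.N0=(dead,v1) N0.N1=(alive,v0) N0.N2=(alive,v0) N0.N3=(suspect,v1)
Op 10: N1 marks N1=alive -> (alive,v1)

Answer: suspect 1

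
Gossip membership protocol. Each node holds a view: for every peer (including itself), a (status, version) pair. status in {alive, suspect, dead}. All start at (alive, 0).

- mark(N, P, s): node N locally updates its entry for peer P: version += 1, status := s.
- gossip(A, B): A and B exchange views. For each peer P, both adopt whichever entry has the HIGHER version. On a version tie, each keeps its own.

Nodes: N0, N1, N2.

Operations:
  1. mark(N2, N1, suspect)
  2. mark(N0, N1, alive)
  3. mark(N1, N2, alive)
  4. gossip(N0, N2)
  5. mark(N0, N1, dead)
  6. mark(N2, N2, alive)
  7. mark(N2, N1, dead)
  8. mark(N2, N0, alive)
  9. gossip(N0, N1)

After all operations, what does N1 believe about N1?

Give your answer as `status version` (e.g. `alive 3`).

Op 1: N2 marks N1=suspect -> (suspect,v1)
Op 2: N0 marks N1=alive -> (alive,v1)
Op 3: N1 marks N2=alive -> (alive,v1)
Op 4: gossip N0<->N2 -> N0.N0=(alive,v0) N0.N1=(alive,v1) N0.N2=(alive,v0) | N2.N0=(alive,v0) N2.N1=(suspect,v1) N2.N2=(alive,v0)
Op 5: N0 marks N1=dead -> (dead,v2)
Op 6: N2 marks N2=alive -> (alive,v1)
Op 7: N2 marks N1=dead -> (dead,v2)
Op 8: N2 marks N0=alive -> (alive,v1)
Op 9: gossip N0<->N1 -> N0.N0=(alive,v0) N0.N1=(dead,v2) N0.N2=(alive,v1) | N1.N0=(alive,v0) N1.N1=(dead,v2) N1.N2=(alive,v1)

Answer: dead 2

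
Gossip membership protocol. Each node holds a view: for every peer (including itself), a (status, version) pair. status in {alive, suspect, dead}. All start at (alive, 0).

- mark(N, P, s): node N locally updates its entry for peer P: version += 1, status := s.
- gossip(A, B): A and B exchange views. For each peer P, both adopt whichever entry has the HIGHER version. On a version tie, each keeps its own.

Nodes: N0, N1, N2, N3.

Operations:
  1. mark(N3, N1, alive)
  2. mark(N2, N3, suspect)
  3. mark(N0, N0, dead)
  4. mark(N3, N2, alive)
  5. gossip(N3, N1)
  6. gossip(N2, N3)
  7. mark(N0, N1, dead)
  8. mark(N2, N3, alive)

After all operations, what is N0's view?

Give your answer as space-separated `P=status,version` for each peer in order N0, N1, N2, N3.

Answer: N0=dead,1 N1=dead,1 N2=alive,0 N3=alive,0

Derivation:
Op 1: N3 marks N1=alive -> (alive,v1)
Op 2: N2 marks N3=suspect -> (suspect,v1)
Op 3: N0 marks N0=dead -> (dead,v1)
Op 4: N3 marks N2=alive -> (alive,v1)
Op 5: gossip N3<->N1 -> N3.N0=(alive,v0) N3.N1=(alive,v1) N3.N2=(alive,v1) N3.N3=(alive,v0) | N1.N0=(alive,v0) N1.N1=(alive,v1) N1.N2=(alive,v1) N1.N3=(alive,v0)
Op 6: gossip N2<->N3 -> N2.N0=(alive,v0) N2.N1=(alive,v1) N2.N2=(alive,v1) N2.N3=(suspect,v1) | N3.N0=(alive,v0) N3.N1=(alive,v1) N3.N2=(alive,v1) N3.N3=(suspect,v1)
Op 7: N0 marks N1=dead -> (dead,v1)
Op 8: N2 marks N3=alive -> (alive,v2)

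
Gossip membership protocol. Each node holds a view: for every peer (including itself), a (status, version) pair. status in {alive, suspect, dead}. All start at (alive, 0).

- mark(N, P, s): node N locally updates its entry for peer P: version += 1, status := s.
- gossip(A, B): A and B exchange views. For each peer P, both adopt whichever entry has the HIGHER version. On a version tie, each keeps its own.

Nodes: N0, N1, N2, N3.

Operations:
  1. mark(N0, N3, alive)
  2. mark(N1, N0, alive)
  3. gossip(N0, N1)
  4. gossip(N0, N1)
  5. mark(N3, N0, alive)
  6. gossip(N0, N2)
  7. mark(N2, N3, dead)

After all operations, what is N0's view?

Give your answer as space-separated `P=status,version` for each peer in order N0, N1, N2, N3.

Op 1: N0 marks N3=alive -> (alive,v1)
Op 2: N1 marks N0=alive -> (alive,v1)
Op 3: gossip N0<->N1 -> N0.N0=(alive,v1) N0.N1=(alive,v0) N0.N2=(alive,v0) N0.N3=(alive,v1) | N1.N0=(alive,v1) N1.N1=(alive,v0) N1.N2=(alive,v0) N1.N3=(alive,v1)
Op 4: gossip N0<->N1 -> N0.N0=(alive,v1) N0.N1=(alive,v0) N0.N2=(alive,v0) N0.N3=(alive,v1) | N1.N0=(alive,v1) N1.N1=(alive,v0) N1.N2=(alive,v0) N1.N3=(alive,v1)
Op 5: N3 marks N0=alive -> (alive,v1)
Op 6: gossip N0<->N2 -> N0.N0=(alive,v1) N0.N1=(alive,v0) N0.N2=(alive,v0) N0.N3=(alive,v1) | N2.N0=(alive,v1) N2.N1=(alive,v0) N2.N2=(alive,v0) N2.N3=(alive,v1)
Op 7: N2 marks N3=dead -> (dead,v2)

Answer: N0=alive,1 N1=alive,0 N2=alive,0 N3=alive,1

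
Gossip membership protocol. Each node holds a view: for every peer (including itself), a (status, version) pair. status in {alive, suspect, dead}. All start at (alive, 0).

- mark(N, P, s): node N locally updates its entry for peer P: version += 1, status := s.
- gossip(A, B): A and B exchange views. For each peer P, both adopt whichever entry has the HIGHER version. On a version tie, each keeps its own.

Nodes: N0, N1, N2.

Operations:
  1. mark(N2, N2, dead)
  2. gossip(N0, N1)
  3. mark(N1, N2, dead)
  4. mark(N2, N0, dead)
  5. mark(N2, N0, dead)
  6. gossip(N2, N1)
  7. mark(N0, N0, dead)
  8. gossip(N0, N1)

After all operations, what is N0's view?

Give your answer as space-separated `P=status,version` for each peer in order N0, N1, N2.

Answer: N0=dead,2 N1=alive,0 N2=dead,1

Derivation:
Op 1: N2 marks N2=dead -> (dead,v1)
Op 2: gossip N0<->N1 -> N0.N0=(alive,v0) N0.N1=(alive,v0) N0.N2=(alive,v0) | N1.N0=(alive,v0) N1.N1=(alive,v0) N1.N2=(alive,v0)
Op 3: N1 marks N2=dead -> (dead,v1)
Op 4: N2 marks N0=dead -> (dead,v1)
Op 5: N2 marks N0=dead -> (dead,v2)
Op 6: gossip N2<->N1 -> N2.N0=(dead,v2) N2.N1=(alive,v0) N2.N2=(dead,v1) | N1.N0=(dead,v2) N1.N1=(alive,v0) N1.N2=(dead,v1)
Op 7: N0 marks N0=dead -> (dead,v1)
Op 8: gossip N0<->N1 -> N0.N0=(dead,v2) N0.N1=(alive,v0) N0.N2=(dead,v1) | N1.N0=(dead,v2) N1.N1=(alive,v0) N1.N2=(dead,v1)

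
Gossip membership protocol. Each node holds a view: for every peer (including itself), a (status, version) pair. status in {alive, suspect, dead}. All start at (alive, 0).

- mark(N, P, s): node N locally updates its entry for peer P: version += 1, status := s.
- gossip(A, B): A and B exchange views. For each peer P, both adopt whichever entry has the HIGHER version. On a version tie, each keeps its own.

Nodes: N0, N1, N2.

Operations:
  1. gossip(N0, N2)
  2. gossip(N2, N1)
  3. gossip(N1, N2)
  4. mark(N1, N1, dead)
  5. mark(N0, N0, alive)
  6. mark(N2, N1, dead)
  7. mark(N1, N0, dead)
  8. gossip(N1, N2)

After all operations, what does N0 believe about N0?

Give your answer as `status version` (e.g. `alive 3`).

Op 1: gossip N0<->N2 -> N0.N0=(alive,v0) N0.N1=(alive,v0) N0.N2=(alive,v0) | N2.N0=(alive,v0) N2.N1=(alive,v0) N2.N2=(alive,v0)
Op 2: gossip N2<->N1 -> N2.N0=(alive,v0) N2.N1=(alive,v0) N2.N2=(alive,v0) | N1.N0=(alive,v0) N1.N1=(alive,v0) N1.N2=(alive,v0)
Op 3: gossip N1<->N2 -> N1.N0=(alive,v0) N1.N1=(alive,v0) N1.N2=(alive,v0) | N2.N0=(alive,v0) N2.N1=(alive,v0) N2.N2=(alive,v0)
Op 4: N1 marks N1=dead -> (dead,v1)
Op 5: N0 marks N0=alive -> (alive,v1)
Op 6: N2 marks N1=dead -> (dead,v1)
Op 7: N1 marks N0=dead -> (dead,v1)
Op 8: gossip N1<->N2 -> N1.N0=(dead,v1) N1.N1=(dead,v1) N1.N2=(alive,v0) | N2.N0=(dead,v1) N2.N1=(dead,v1) N2.N2=(alive,v0)

Answer: alive 1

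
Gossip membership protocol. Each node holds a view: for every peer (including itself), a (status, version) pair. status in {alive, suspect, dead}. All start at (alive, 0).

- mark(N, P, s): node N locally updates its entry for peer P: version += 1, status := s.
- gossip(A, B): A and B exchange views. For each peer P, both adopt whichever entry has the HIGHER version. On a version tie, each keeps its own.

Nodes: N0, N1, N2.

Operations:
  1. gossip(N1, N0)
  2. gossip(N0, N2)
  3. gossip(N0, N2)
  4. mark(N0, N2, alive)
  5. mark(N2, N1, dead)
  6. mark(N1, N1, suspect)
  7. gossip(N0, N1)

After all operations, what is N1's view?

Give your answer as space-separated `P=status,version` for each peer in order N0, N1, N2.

Op 1: gossip N1<->N0 -> N1.N0=(alive,v0) N1.N1=(alive,v0) N1.N2=(alive,v0) | N0.N0=(alive,v0) N0.N1=(alive,v0) N0.N2=(alive,v0)
Op 2: gossip N0<->N2 -> N0.N0=(alive,v0) N0.N1=(alive,v0) N0.N2=(alive,v0) | N2.N0=(alive,v0) N2.N1=(alive,v0) N2.N2=(alive,v0)
Op 3: gossip N0<->N2 -> N0.N0=(alive,v0) N0.N1=(alive,v0) N0.N2=(alive,v0) | N2.N0=(alive,v0) N2.N1=(alive,v0) N2.N2=(alive,v0)
Op 4: N0 marks N2=alive -> (alive,v1)
Op 5: N2 marks N1=dead -> (dead,v1)
Op 6: N1 marks N1=suspect -> (suspect,v1)
Op 7: gossip N0<->N1 -> N0.N0=(alive,v0) N0.N1=(suspect,v1) N0.N2=(alive,v1) | N1.N0=(alive,v0) N1.N1=(suspect,v1) N1.N2=(alive,v1)

Answer: N0=alive,0 N1=suspect,1 N2=alive,1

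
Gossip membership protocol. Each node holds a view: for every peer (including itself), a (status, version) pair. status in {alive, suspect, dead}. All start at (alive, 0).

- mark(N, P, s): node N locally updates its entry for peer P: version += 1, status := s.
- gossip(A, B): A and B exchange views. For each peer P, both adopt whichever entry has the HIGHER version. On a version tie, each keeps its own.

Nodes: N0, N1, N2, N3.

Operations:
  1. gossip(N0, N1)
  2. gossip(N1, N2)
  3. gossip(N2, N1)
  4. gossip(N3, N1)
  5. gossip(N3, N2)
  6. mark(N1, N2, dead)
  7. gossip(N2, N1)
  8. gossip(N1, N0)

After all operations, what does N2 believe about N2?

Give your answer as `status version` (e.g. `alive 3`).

Answer: dead 1

Derivation:
Op 1: gossip N0<->N1 -> N0.N0=(alive,v0) N0.N1=(alive,v0) N0.N2=(alive,v0) N0.N3=(alive,v0) | N1.N0=(alive,v0) N1.N1=(alive,v0) N1.N2=(alive,v0) N1.N3=(alive,v0)
Op 2: gossip N1<->N2 -> N1.N0=(alive,v0) N1.N1=(alive,v0) N1.N2=(alive,v0) N1.N3=(alive,v0) | N2.N0=(alive,v0) N2.N1=(alive,v0) N2.N2=(alive,v0) N2.N3=(alive,v0)
Op 3: gossip N2<->N1 -> N2.N0=(alive,v0) N2.N1=(alive,v0) N2.N2=(alive,v0) N2.N3=(alive,v0) | N1.N0=(alive,v0) N1.N1=(alive,v0) N1.N2=(alive,v0) N1.N3=(alive,v0)
Op 4: gossip N3<->N1 -> N3.N0=(alive,v0) N3.N1=(alive,v0) N3.N2=(alive,v0) N3.N3=(alive,v0) | N1.N0=(alive,v0) N1.N1=(alive,v0) N1.N2=(alive,v0) N1.N3=(alive,v0)
Op 5: gossip N3<->N2 -> N3.N0=(alive,v0) N3.N1=(alive,v0) N3.N2=(alive,v0) N3.N3=(alive,v0) | N2.N0=(alive,v0) N2.N1=(alive,v0) N2.N2=(alive,v0) N2.N3=(alive,v0)
Op 6: N1 marks N2=dead -> (dead,v1)
Op 7: gossip N2<->N1 -> N2.N0=(alive,v0) N2.N1=(alive,v0) N2.N2=(dead,v1) N2.N3=(alive,v0) | N1.N0=(alive,v0) N1.N1=(alive,v0) N1.N2=(dead,v1) N1.N3=(alive,v0)
Op 8: gossip N1<->N0 -> N1.N0=(alive,v0) N1.N1=(alive,v0) N1.N2=(dead,v1) N1.N3=(alive,v0) | N0.N0=(alive,v0) N0.N1=(alive,v0) N0.N2=(dead,v1) N0.N3=(alive,v0)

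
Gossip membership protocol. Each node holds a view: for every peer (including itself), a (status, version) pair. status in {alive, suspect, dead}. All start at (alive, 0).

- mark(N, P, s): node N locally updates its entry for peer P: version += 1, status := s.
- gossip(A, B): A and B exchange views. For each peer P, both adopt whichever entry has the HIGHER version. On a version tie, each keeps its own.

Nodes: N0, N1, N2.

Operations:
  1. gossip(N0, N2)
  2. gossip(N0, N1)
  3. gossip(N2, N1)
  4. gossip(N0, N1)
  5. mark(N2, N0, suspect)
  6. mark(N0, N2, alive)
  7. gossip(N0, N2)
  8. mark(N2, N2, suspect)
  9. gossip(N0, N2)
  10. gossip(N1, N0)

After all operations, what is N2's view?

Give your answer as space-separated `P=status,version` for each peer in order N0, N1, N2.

Op 1: gossip N0<->N2 -> N0.N0=(alive,v0) N0.N1=(alive,v0) N0.N2=(alive,v0) | N2.N0=(alive,v0) N2.N1=(alive,v0) N2.N2=(alive,v0)
Op 2: gossip N0<->N1 -> N0.N0=(alive,v0) N0.N1=(alive,v0) N0.N2=(alive,v0) | N1.N0=(alive,v0) N1.N1=(alive,v0) N1.N2=(alive,v0)
Op 3: gossip N2<->N1 -> N2.N0=(alive,v0) N2.N1=(alive,v0) N2.N2=(alive,v0) | N1.N0=(alive,v0) N1.N1=(alive,v0) N1.N2=(alive,v0)
Op 4: gossip N0<->N1 -> N0.N0=(alive,v0) N0.N1=(alive,v0) N0.N2=(alive,v0) | N1.N0=(alive,v0) N1.N1=(alive,v0) N1.N2=(alive,v0)
Op 5: N2 marks N0=suspect -> (suspect,v1)
Op 6: N0 marks N2=alive -> (alive,v1)
Op 7: gossip N0<->N2 -> N0.N0=(suspect,v1) N0.N1=(alive,v0) N0.N2=(alive,v1) | N2.N0=(suspect,v1) N2.N1=(alive,v0) N2.N2=(alive,v1)
Op 8: N2 marks N2=suspect -> (suspect,v2)
Op 9: gossip N0<->N2 -> N0.N0=(suspect,v1) N0.N1=(alive,v0) N0.N2=(suspect,v2) | N2.N0=(suspect,v1) N2.N1=(alive,v0) N2.N2=(suspect,v2)
Op 10: gossip N1<->N0 -> N1.N0=(suspect,v1) N1.N1=(alive,v0) N1.N2=(suspect,v2) | N0.N0=(suspect,v1) N0.N1=(alive,v0) N0.N2=(suspect,v2)

Answer: N0=suspect,1 N1=alive,0 N2=suspect,2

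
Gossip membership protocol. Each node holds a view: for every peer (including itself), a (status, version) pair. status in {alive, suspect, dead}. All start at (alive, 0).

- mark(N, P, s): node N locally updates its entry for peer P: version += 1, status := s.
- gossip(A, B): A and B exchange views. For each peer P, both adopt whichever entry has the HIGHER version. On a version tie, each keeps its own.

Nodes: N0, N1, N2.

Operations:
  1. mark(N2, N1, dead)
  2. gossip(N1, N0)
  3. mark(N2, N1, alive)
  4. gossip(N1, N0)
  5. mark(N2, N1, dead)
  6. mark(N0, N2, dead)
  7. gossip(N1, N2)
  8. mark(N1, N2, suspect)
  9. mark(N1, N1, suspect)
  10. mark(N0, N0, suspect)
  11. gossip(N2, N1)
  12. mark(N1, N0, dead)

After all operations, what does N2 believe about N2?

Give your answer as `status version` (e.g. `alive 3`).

Answer: suspect 1

Derivation:
Op 1: N2 marks N1=dead -> (dead,v1)
Op 2: gossip N1<->N0 -> N1.N0=(alive,v0) N1.N1=(alive,v0) N1.N2=(alive,v0) | N0.N0=(alive,v0) N0.N1=(alive,v0) N0.N2=(alive,v0)
Op 3: N2 marks N1=alive -> (alive,v2)
Op 4: gossip N1<->N0 -> N1.N0=(alive,v0) N1.N1=(alive,v0) N1.N2=(alive,v0) | N0.N0=(alive,v0) N0.N1=(alive,v0) N0.N2=(alive,v0)
Op 5: N2 marks N1=dead -> (dead,v3)
Op 6: N0 marks N2=dead -> (dead,v1)
Op 7: gossip N1<->N2 -> N1.N0=(alive,v0) N1.N1=(dead,v3) N1.N2=(alive,v0) | N2.N0=(alive,v0) N2.N1=(dead,v3) N2.N2=(alive,v0)
Op 8: N1 marks N2=suspect -> (suspect,v1)
Op 9: N1 marks N1=suspect -> (suspect,v4)
Op 10: N0 marks N0=suspect -> (suspect,v1)
Op 11: gossip N2<->N1 -> N2.N0=(alive,v0) N2.N1=(suspect,v4) N2.N2=(suspect,v1) | N1.N0=(alive,v0) N1.N1=(suspect,v4) N1.N2=(suspect,v1)
Op 12: N1 marks N0=dead -> (dead,v1)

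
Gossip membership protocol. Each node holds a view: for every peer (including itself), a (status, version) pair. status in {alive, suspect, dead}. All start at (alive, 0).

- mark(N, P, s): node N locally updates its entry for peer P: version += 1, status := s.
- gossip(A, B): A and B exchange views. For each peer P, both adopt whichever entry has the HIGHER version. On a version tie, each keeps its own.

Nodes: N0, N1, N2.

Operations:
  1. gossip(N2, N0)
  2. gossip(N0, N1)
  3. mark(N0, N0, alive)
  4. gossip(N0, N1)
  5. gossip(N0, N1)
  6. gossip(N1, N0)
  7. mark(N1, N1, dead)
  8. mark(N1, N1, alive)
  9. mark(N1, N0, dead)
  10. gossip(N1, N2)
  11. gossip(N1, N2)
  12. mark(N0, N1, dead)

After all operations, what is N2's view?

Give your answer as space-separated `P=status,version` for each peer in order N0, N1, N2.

Answer: N0=dead,2 N1=alive,2 N2=alive,0

Derivation:
Op 1: gossip N2<->N0 -> N2.N0=(alive,v0) N2.N1=(alive,v0) N2.N2=(alive,v0) | N0.N0=(alive,v0) N0.N1=(alive,v0) N0.N2=(alive,v0)
Op 2: gossip N0<->N1 -> N0.N0=(alive,v0) N0.N1=(alive,v0) N0.N2=(alive,v0) | N1.N0=(alive,v0) N1.N1=(alive,v0) N1.N2=(alive,v0)
Op 3: N0 marks N0=alive -> (alive,v1)
Op 4: gossip N0<->N1 -> N0.N0=(alive,v1) N0.N1=(alive,v0) N0.N2=(alive,v0) | N1.N0=(alive,v1) N1.N1=(alive,v0) N1.N2=(alive,v0)
Op 5: gossip N0<->N1 -> N0.N0=(alive,v1) N0.N1=(alive,v0) N0.N2=(alive,v0) | N1.N0=(alive,v1) N1.N1=(alive,v0) N1.N2=(alive,v0)
Op 6: gossip N1<->N0 -> N1.N0=(alive,v1) N1.N1=(alive,v0) N1.N2=(alive,v0) | N0.N0=(alive,v1) N0.N1=(alive,v0) N0.N2=(alive,v0)
Op 7: N1 marks N1=dead -> (dead,v1)
Op 8: N1 marks N1=alive -> (alive,v2)
Op 9: N1 marks N0=dead -> (dead,v2)
Op 10: gossip N1<->N2 -> N1.N0=(dead,v2) N1.N1=(alive,v2) N1.N2=(alive,v0) | N2.N0=(dead,v2) N2.N1=(alive,v2) N2.N2=(alive,v0)
Op 11: gossip N1<->N2 -> N1.N0=(dead,v2) N1.N1=(alive,v2) N1.N2=(alive,v0) | N2.N0=(dead,v2) N2.N1=(alive,v2) N2.N2=(alive,v0)
Op 12: N0 marks N1=dead -> (dead,v1)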